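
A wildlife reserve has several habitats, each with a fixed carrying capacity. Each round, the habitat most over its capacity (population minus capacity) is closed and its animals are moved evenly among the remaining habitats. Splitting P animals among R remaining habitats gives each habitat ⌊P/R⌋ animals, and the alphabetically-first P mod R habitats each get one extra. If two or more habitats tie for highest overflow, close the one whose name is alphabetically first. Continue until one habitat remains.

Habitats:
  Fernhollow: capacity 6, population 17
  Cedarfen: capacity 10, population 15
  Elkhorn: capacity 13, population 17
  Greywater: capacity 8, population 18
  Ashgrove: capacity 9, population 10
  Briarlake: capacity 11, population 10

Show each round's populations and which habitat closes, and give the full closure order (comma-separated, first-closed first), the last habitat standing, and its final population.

Closure order: Fernhollow, Greywater, Cedarfen, Ashgrove, Elkhorn
Last habitat: Briarlake with 87 animals

Round 1: Ashgrove=10 Briarlake=10 Cedarfen=15 Elkhorn=17 Fernhollow=17 Greywater=18 → close Fernhollow (overflow 11)
  17÷5 = 3 each, +1 to first 2
Round 2: Ashgrove=14 Briarlake=14 Cedarfen=18 Elkhorn=20 Greywater=21 → close Greywater (overflow 13)
  21÷4 = 5 each, +1 to first 1
Round 3: Ashgrove=20 Briarlake=19 Cedarfen=23 Elkhorn=25 → close Cedarfen (overflow 13)
  23÷3 = 7 each, +1 to first 2
Round 4: Ashgrove=28 Briarlake=27 Elkhorn=32 → close Ashgrove (overflow 19)
  28÷2 = 14 each, +1 to first 0
Round 5: Briarlake=41 Elkhorn=46 → close Elkhorn (overflow 33)
  46÷1 = 46 each, +1 to first 0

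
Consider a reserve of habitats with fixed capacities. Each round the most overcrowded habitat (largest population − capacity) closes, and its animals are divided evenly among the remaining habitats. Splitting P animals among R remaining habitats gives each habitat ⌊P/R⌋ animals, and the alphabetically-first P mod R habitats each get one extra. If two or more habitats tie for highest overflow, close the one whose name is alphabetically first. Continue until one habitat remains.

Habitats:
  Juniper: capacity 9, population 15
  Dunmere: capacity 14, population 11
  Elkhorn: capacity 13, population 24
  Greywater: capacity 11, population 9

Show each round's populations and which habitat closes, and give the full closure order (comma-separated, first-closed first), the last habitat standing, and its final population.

Closure order: Elkhorn, Juniper, Dunmere
Last habitat: Greywater with 59 animals

Round 1: Dunmere=11 Elkhorn=24 Greywater=9 Juniper=15 → close Elkhorn (overflow 11)
  24÷3 = 8 each, +1 to first 0
Round 2: Dunmere=19 Greywater=17 Juniper=23 → close Juniper (overflow 14)
  23÷2 = 11 each, +1 to first 1
Round 3: Dunmere=31 Greywater=28 → close Dunmere (overflow 17)
  31÷1 = 31 each, +1 to first 0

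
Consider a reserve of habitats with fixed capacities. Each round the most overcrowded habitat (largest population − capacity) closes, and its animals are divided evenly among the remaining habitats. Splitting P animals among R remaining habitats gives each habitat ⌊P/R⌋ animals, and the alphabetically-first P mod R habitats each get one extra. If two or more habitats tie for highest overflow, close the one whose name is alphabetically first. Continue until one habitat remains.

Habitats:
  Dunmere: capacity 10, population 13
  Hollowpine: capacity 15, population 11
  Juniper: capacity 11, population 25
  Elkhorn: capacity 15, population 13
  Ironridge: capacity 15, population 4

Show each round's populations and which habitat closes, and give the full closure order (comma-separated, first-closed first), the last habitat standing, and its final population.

Closure order: Juniper, Dunmere, Elkhorn, Hollowpine
Last habitat: Ironridge with 66 animals

Round 1: Dunmere=13 Elkhorn=13 Hollowpine=11 Ironridge=4 Juniper=25 → close Juniper (overflow 14)
  25÷4 = 6 each, +1 to first 1
Round 2: Dunmere=20 Elkhorn=19 Hollowpine=17 Ironridge=10 → close Dunmere (overflow 10)
  20÷3 = 6 each, +1 to first 2
Round 3: Elkhorn=26 Hollowpine=24 Ironridge=16 → close Elkhorn (overflow 11)
  26÷2 = 13 each, +1 to first 0
Round 4: Hollowpine=37 Ironridge=29 → close Hollowpine (overflow 22)
  37÷1 = 37 each, +1 to first 0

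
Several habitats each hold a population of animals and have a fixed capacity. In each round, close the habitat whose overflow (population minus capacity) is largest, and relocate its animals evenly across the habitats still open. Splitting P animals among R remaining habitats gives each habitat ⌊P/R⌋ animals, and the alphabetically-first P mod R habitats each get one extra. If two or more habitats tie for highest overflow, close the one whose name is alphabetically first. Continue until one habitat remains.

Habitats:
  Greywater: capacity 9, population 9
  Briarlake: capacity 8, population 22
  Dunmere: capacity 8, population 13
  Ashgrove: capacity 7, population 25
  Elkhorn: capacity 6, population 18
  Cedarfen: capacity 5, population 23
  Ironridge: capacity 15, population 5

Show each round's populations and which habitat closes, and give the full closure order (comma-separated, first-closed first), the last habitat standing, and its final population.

Closure order: Ashgrove, Cedarfen, Briarlake, Elkhorn, Dunmere, Greywater
Last habitat: Ironridge with 115 animals

Round 1: Ashgrove=25 Briarlake=22 Cedarfen=23 Dunmere=13 Elkhorn=18 Greywater=9 Ironridge=5 → close Ashgrove (overflow 18)
  25÷6 = 4 each, +1 to first 1
Round 2: Briarlake=27 Cedarfen=27 Dunmere=17 Elkhorn=22 Greywater=13 Ironridge=9 → close Cedarfen (overflow 22)
  27÷5 = 5 each, +1 to first 2
Round 3: Briarlake=33 Dunmere=23 Elkhorn=27 Greywater=18 Ironridge=14 → close Briarlake (overflow 25)
  33÷4 = 8 each, +1 to first 1
Round 4: Dunmere=32 Elkhorn=35 Greywater=26 Ironridge=22 → close Elkhorn (overflow 29)
  35÷3 = 11 each, +1 to first 2
Round 5: Dunmere=44 Greywater=38 Ironridge=33 → close Dunmere (overflow 36)
  44÷2 = 22 each, +1 to first 0
Round 6: Greywater=60 Ironridge=55 → close Greywater (overflow 51)
  60÷1 = 60 each, +1 to first 0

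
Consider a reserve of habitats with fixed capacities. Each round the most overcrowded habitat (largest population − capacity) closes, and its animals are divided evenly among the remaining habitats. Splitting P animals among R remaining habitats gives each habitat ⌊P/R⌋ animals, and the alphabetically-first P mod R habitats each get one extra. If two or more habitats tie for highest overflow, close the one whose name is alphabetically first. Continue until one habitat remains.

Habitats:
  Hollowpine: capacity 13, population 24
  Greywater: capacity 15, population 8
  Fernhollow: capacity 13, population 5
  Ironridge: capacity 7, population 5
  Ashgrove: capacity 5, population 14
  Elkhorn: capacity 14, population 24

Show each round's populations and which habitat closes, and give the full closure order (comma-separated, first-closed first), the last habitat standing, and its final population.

Closure order: Hollowpine, Elkhorn, Ashgrove, Ironridge, Fernhollow
Last habitat: Greywater with 80 animals

Round 1: Ashgrove=14 Elkhorn=24 Fernhollow=5 Greywater=8 Hollowpine=24 Ironridge=5 → close Hollowpine (overflow 11)
  24÷5 = 4 each, +1 to first 4
Round 2: Ashgrove=19 Elkhorn=29 Fernhollow=10 Greywater=13 Ironridge=9 → close Elkhorn (overflow 15)
  29÷4 = 7 each, +1 to first 1
Round 3: Ashgrove=27 Fernhollow=17 Greywater=20 Ironridge=16 → close Ashgrove (overflow 22)
  27÷3 = 9 each, +1 to first 0
Round 4: Fernhollow=26 Greywater=29 Ironridge=25 → close Ironridge (overflow 18)
  25÷2 = 12 each, +1 to first 1
Round 5: Fernhollow=39 Greywater=41 → close Fernhollow (overflow 26)
  39÷1 = 39 each, +1 to first 0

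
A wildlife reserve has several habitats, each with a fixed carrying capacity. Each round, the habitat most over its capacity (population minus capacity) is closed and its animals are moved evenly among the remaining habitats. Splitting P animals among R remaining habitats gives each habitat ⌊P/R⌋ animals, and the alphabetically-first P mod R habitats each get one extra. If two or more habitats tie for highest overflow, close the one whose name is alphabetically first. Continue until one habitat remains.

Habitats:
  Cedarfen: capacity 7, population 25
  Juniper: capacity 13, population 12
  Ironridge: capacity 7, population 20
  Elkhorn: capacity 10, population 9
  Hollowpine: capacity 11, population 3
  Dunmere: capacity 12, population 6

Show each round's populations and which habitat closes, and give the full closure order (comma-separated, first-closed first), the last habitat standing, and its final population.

Round 1: Cedarfen=25 Dunmere=6 Elkhorn=9 Hollowpine=3 Ironridge=20 Juniper=12 → close Cedarfen (overflow 18)
  25÷5 = 5 each, +1 to first 0
Round 2: Dunmere=11 Elkhorn=14 Hollowpine=8 Ironridge=25 Juniper=17 → close Ironridge (overflow 18)
  25÷4 = 6 each, +1 to first 1
Round 3: Dunmere=18 Elkhorn=20 Hollowpine=14 Juniper=23 → close Elkhorn (overflow 10)
  20÷3 = 6 each, +1 to first 2
Round 4: Dunmere=25 Hollowpine=21 Juniper=29 → close Juniper (overflow 16)
  29÷2 = 14 each, +1 to first 1
Round 5: Dunmere=40 Hollowpine=35 → close Dunmere (overflow 28)
  40÷1 = 40 each, +1 to first 0

Closure order: Cedarfen, Ironridge, Elkhorn, Juniper, Dunmere
Last habitat: Hollowpine with 75 animals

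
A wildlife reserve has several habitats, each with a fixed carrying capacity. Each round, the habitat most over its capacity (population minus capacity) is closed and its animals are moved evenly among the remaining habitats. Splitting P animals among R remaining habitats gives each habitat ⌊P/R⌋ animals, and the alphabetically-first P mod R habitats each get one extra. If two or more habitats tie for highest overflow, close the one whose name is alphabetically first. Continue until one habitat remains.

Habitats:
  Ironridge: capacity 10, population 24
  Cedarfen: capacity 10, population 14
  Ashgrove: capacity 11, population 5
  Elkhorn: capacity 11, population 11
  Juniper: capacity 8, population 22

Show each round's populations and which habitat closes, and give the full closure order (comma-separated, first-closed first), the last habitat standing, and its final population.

Closure order: Ironridge, Juniper, Cedarfen, Elkhorn
Last habitat: Ashgrove with 76 animals

Round 1: Ashgrove=5 Cedarfen=14 Elkhorn=11 Ironridge=24 Juniper=22 → close Ironridge (overflow 14)
  24÷4 = 6 each, +1 to first 0
Round 2: Ashgrove=11 Cedarfen=20 Elkhorn=17 Juniper=28 → close Juniper (overflow 20)
  28÷3 = 9 each, +1 to first 1
Round 3: Ashgrove=21 Cedarfen=29 Elkhorn=26 → close Cedarfen (overflow 19)
  29÷2 = 14 each, +1 to first 1
Round 4: Ashgrove=36 Elkhorn=40 → close Elkhorn (overflow 29)
  40÷1 = 40 each, +1 to first 0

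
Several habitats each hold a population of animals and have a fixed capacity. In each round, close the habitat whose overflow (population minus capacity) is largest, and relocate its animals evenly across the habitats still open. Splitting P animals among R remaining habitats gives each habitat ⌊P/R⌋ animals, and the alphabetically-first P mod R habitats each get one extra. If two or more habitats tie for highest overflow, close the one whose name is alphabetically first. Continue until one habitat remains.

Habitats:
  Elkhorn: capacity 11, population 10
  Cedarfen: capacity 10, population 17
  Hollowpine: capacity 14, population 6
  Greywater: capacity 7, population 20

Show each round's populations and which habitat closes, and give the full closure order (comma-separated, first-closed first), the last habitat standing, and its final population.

Round 1: Cedarfen=17 Elkhorn=10 Greywater=20 Hollowpine=6 → close Greywater (overflow 13)
  20÷3 = 6 each, +1 to first 2
Round 2: Cedarfen=24 Elkhorn=17 Hollowpine=12 → close Cedarfen (overflow 14)
  24÷2 = 12 each, +1 to first 0
Round 3: Elkhorn=29 Hollowpine=24 → close Elkhorn (overflow 18)
  29÷1 = 29 each, +1 to first 0

Closure order: Greywater, Cedarfen, Elkhorn
Last habitat: Hollowpine with 53 animals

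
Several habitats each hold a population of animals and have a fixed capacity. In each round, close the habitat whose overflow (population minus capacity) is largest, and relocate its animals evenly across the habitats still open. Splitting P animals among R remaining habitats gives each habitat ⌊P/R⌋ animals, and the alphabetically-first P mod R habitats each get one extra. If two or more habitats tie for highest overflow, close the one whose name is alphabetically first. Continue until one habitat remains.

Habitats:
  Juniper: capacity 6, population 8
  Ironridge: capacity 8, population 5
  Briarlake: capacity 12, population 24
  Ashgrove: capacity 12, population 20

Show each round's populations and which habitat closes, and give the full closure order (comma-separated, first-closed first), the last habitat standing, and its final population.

Closure order: Briarlake, Ashgrove, Juniper
Last habitat: Ironridge with 57 animals

Round 1: Ashgrove=20 Briarlake=24 Ironridge=5 Juniper=8 → close Briarlake (overflow 12)
  24÷3 = 8 each, +1 to first 0
Round 2: Ashgrove=28 Ironridge=13 Juniper=16 → close Ashgrove (overflow 16)
  28÷2 = 14 each, +1 to first 0
Round 3: Ironridge=27 Juniper=30 → close Juniper (overflow 24)
  30÷1 = 30 each, +1 to first 0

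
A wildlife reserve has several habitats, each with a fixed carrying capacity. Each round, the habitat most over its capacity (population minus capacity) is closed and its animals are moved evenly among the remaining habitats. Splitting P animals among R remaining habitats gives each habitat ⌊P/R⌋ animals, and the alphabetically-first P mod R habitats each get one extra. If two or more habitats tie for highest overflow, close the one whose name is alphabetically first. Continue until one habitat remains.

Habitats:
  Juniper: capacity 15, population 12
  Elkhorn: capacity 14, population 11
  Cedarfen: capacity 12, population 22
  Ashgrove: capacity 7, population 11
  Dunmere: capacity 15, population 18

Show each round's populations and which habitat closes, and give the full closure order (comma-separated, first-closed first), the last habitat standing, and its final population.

Round 1: Ashgrove=11 Cedarfen=22 Dunmere=18 Elkhorn=11 Juniper=12 → close Cedarfen (overflow 10)
  22÷4 = 5 each, +1 to first 2
Round 2: Ashgrove=17 Dunmere=24 Elkhorn=16 Juniper=17 → close Ashgrove (overflow 10)
  17÷3 = 5 each, +1 to first 2
Round 3: Dunmere=30 Elkhorn=22 Juniper=22 → close Dunmere (overflow 15)
  30÷2 = 15 each, +1 to first 0
Round 4: Elkhorn=37 Juniper=37 → close Elkhorn (overflow 23)
  37÷1 = 37 each, +1 to first 0

Closure order: Cedarfen, Ashgrove, Dunmere, Elkhorn
Last habitat: Juniper with 74 animals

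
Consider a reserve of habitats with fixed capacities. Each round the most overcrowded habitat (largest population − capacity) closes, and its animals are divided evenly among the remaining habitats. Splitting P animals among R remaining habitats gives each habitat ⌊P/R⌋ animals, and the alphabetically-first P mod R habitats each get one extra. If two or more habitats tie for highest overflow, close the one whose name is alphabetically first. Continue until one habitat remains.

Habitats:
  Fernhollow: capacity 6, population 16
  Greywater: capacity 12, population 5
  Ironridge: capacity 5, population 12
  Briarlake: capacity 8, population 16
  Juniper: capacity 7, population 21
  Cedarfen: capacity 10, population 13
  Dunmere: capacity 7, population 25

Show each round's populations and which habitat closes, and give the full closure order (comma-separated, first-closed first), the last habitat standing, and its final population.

Round 1: Briarlake=16 Cedarfen=13 Dunmere=25 Fernhollow=16 Greywater=5 Ironridge=12 Juniper=21 → close Dunmere (overflow 18)
  25÷6 = 4 each, +1 to first 1
Round 2: Briarlake=21 Cedarfen=17 Fernhollow=20 Greywater=9 Ironridge=16 Juniper=25 → close Juniper (overflow 18)
  25÷5 = 5 each, +1 to first 0
Round 3: Briarlake=26 Cedarfen=22 Fernhollow=25 Greywater=14 Ironridge=21 → close Fernhollow (overflow 19)
  25÷4 = 6 each, +1 to first 1
Round 4: Briarlake=33 Cedarfen=28 Greywater=20 Ironridge=27 → close Briarlake (overflow 25)
  33÷3 = 11 each, +1 to first 0
Round 5: Cedarfen=39 Greywater=31 Ironridge=38 → close Ironridge (overflow 33)
  38÷2 = 19 each, +1 to first 0
Round 6: Cedarfen=58 Greywater=50 → close Cedarfen (overflow 48)
  58÷1 = 58 each, +1 to first 0

Closure order: Dunmere, Juniper, Fernhollow, Briarlake, Ironridge, Cedarfen
Last habitat: Greywater with 108 animals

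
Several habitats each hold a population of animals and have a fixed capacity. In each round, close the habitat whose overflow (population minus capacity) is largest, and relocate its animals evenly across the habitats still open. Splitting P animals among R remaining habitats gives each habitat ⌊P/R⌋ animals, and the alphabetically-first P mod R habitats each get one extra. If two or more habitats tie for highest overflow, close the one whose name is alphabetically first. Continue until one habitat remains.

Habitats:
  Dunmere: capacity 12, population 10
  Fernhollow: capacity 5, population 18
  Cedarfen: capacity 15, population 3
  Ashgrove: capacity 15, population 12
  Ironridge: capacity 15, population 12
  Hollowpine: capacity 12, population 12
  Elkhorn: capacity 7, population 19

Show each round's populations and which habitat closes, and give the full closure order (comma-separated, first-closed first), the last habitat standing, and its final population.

Closure order: Fernhollow, Elkhorn, Hollowpine, Ashgrove, Dunmere, Ironridge
Last habitat: Cedarfen with 86 animals

Round 1: Ashgrove=12 Cedarfen=3 Dunmere=10 Elkhorn=19 Fernhollow=18 Hollowpine=12 Ironridge=12 → close Fernhollow (overflow 13)
  18÷6 = 3 each, +1 to first 0
Round 2: Ashgrove=15 Cedarfen=6 Dunmere=13 Elkhorn=22 Hollowpine=15 Ironridge=15 → close Elkhorn (overflow 15)
  22÷5 = 4 each, +1 to first 2
Round 3: Ashgrove=20 Cedarfen=11 Dunmere=17 Hollowpine=19 Ironridge=19 → close Hollowpine (overflow 7)
  19÷4 = 4 each, +1 to first 3
Round 4: Ashgrove=25 Cedarfen=16 Dunmere=22 Ironridge=23 → close Ashgrove (overflow 10)
  25÷3 = 8 each, +1 to first 1
Round 5: Cedarfen=25 Dunmere=30 Ironridge=31 → close Dunmere (overflow 18)
  30÷2 = 15 each, +1 to first 0
Round 6: Cedarfen=40 Ironridge=46 → close Ironridge (overflow 31)
  46÷1 = 46 each, +1 to first 0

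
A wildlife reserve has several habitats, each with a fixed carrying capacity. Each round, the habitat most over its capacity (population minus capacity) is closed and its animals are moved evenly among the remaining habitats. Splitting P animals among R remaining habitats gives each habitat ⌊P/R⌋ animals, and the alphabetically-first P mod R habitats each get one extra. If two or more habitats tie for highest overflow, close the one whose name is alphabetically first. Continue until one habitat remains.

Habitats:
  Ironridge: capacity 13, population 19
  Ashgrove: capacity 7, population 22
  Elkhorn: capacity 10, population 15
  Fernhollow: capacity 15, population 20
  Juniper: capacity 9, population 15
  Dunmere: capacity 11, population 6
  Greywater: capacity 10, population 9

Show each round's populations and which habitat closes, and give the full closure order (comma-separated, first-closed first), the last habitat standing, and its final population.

Round 1: Ashgrove=22 Dunmere=6 Elkhorn=15 Fernhollow=20 Greywater=9 Ironridge=19 Juniper=15 → close Ashgrove (overflow 15)
  22÷6 = 3 each, +1 to first 4
Round 2: Dunmere=10 Elkhorn=19 Fernhollow=24 Greywater=13 Ironridge=22 Juniper=18 → close Elkhorn (overflow 9)
  19÷5 = 3 each, +1 to first 4
Round 3: Dunmere=14 Fernhollow=28 Greywater=17 Ironridge=26 Juniper=21 → close Fernhollow (overflow 13)
  28÷4 = 7 each, +1 to first 0
Round 4: Dunmere=21 Greywater=24 Ironridge=33 Juniper=28 → close Ironridge (overflow 20)
  33÷3 = 11 each, +1 to first 0
Round 5: Dunmere=32 Greywater=35 Juniper=39 → close Juniper (overflow 30)
  39÷2 = 19 each, +1 to first 1
Round 6: Dunmere=52 Greywater=54 → close Greywater (overflow 44)
  54÷1 = 54 each, +1 to first 0

Closure order: Ashgrove, Elkhorn, Fernhollow, Ironridge, Juniper, Greywater
Last habitat: Dunmere with 106 animals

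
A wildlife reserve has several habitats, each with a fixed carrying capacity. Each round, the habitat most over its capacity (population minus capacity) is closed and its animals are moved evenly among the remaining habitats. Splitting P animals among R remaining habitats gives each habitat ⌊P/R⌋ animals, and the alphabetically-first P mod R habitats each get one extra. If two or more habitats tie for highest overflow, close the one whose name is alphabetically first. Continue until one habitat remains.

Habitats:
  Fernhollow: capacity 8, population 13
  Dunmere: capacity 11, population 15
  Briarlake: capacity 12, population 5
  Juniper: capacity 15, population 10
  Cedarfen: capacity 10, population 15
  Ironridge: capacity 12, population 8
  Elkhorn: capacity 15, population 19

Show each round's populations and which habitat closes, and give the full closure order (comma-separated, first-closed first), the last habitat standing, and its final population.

Closure order: Cedarfen, Dunmere, Elkhorn, Fernhollow, Briarlake, Ironridge
Last habitat: Juniper with 85 animals

Round 1: Briarlake=5 Cedarfen=15 Dunmere=15 Elkhorn=19 Fernhollow=13 Ironridge=8 Juniper=10 → close Cedarfen (overflow 5)
  15÷6 = 2 each, +1 to first 3
Round 2: Briarlake=8 Dunmere=18 Elkhorn=22 Fernhollow=15 Ironridge=10 Juniper=12 → close Dunmere (overflow 7)
  18÷5 = 3 each, +1 to first 3
Round 3: Briarlake=12 Elkhorn=26 Fernhollow=19 Ironridge=13 Juniper=15 → close Elkhorn (overflow 11)
  26÷4 = 6 each, +1 to first 2
Round 4: Briarlake=19 Fernhollow=26 Ironridge=19 Juniper=21 → close Fernhollow (overflow 18)
  26÷3 = 8 each, +1 to first 2
Round 5: Briarlake=28 Ironridge=28 Juniper=29 → close Briarlake (overflow 16)
  28÷2 = 14 each, +1 to first 0
Round 6: Ironridge=42 Juniper=43 → close Ironridge (overflow 30)
  42÷1 = 42 each, +1 to first 0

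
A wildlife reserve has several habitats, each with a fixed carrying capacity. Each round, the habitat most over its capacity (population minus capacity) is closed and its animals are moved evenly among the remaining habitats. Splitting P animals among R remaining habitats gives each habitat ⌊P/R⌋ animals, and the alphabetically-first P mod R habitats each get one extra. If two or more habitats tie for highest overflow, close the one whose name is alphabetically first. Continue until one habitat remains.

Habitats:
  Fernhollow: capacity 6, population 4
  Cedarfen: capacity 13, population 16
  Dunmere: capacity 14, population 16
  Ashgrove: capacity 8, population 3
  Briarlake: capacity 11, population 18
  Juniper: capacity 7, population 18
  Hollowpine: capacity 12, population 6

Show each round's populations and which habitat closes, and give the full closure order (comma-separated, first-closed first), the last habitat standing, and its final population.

Closure order: Juniper, Briarlake, Cedarfen, Dunmere, Fernhollow, Ashgrove
Last habitat: Hollowpine with 81 animals

Round 1: Ashgrove=3 Briarlake=18 Cedarfen=16 Dunmere=16 Fernhollow=4 Hollowpine=6 Juniper=18 → close Juniper (overflow 11)
  18÷6 = 3 each, +1 to first 0
Round 2: Ashgrove=6 Briarlake=21 Cedarfen=19 Dunmere=19 Fernhollow=7 Hollowpine=9 → close Briarlake (overflow 10)
  21÷5 = 4 each, +1 to first 1
Round 3: Ashgrove=11 Cedarfen=23 Dunmere=23 Fernhollow=11 Hollowpine=13 → close Cedarfen (overflow 10)
  23÷4 = 5 each, +1 to first 3
Round 4: Ashgrove=17 Dunmere=29 Fernhollow=17 Hollowpine=18 → close Dunmere (overflow 15)
  29÷3 = 9 each, +1 to first 2
Round 5: Ashgrove=27 Fernhollow=27 Hollowpine=27 → close Fernhollow (overflow 21)
  27÷2 = 13 each, +1 to first 1
Round 6: Ashgrove=41 Hollowpine=40 → close Ashgrove (overflow 33)
  41÷1 = 41 each, +1 to first 0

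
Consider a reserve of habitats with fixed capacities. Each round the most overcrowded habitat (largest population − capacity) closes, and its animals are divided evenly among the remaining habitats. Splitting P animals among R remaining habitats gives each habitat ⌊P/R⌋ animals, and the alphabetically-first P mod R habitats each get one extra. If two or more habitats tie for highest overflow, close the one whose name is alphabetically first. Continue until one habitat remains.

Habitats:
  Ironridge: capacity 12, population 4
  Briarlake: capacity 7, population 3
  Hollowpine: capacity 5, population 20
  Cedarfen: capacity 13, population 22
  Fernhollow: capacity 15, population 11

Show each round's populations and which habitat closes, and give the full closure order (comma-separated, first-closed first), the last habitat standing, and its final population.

Closure order: Hollowpine, Cedarfen, Briarlake, Fernhollow
Last habitat: Ironridge with 60 animals

Round 1: Briarlake=3 Cedarfen=22 Fernhollow=11 Hollowpine=20 Ironridge=4 → close Hollowpine (overflow 15)
  20÷4 = 5 each, +1 to first 0
Round 2: Briarlake=8 Cedarfen=27 Fernhollow=16 Ironridge=9 → close Cedarfen (overflow 14)
  27÷3 = 9 each, +1 to first 0
Round 3: Briarlake=17 Fernhollow=25 Ironridge=18 → close Briarlake (overflow 10)
  17÷2 = 8 each, +1 to first 1
Round 4: Fernhollow=34 Ironridge=26 → close Fernhollow (overflow 19)
  34÷1 = 34 each, +1 to first 0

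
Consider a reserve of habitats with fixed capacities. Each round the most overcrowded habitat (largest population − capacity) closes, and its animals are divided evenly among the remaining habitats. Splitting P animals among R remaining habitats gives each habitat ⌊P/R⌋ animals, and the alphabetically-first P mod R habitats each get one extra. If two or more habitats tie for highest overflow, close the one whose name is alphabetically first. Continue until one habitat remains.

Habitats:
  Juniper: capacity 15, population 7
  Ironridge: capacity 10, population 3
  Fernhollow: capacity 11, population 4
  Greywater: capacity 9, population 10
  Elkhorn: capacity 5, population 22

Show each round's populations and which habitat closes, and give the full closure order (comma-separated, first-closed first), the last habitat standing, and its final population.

Round 1: Elkhorn=22 Fernhollow=4 Greywater=10 Ironridge=3 Juniper=7 → close Elkhorn (overflow 17)
  22÷4 = 5 each, +1 to first 2
Round 2: Fernhollow=10 Greywater=16 Ironridge=8 Juniper=12 → close Greywater (overflow 7)
  16÷3 = 5 each, +1 to first 1
Round 3: Fernhollow=16 Ironridge=13 Juniper=17 → close Fernhollow (overflow 5)
  16÷2 = 8 each, +1 to first 0
Round 4: Ironridge=21 Juniper=25 → close Ironridge (overflow 11)
  21÷1 = 21 each, +1 to first 0

Closure order: Elkhorn, Greywater, Fernhollow, Ironridge
Last habitat: Juniper with 46 animals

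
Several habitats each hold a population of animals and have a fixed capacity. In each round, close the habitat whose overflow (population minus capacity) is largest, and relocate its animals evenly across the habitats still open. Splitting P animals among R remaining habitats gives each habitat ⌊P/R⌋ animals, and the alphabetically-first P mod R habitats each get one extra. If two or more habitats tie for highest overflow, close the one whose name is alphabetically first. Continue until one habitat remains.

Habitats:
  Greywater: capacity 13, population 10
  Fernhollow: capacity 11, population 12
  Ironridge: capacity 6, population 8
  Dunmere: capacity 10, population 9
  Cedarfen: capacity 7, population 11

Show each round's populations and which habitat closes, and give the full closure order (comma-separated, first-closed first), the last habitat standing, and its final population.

Closure order: Cedarfen, Fernhollow, Ironridge, Dunmere
Last habitat: Greywater with 50 animals

Round 1: Cedarfen=11 Dunmere=9 Fernhollow=12 Greywater=10 Ironridge=8 → close Cedarfen (overflow 4)
  11÷4 = 2 each, +1 to first 3
Round 2: Dunmere=12 Fernhollow=15 Greywater=13 Ironridge=10 → close Fernhollow (overflow 4)
  15÷3 = 5 each, +1 to first 0
Round 3: Dunmere=17 Greywater=18 Ironridge=15 → close Ironridge (overflow 9)
  15÷2 = 7 each, +1 to first 1
Round 4: Dunmere=25 Greywater=25 → close Dunmere (overflow 15)
  25÷1 = 25 each, +1 to first 0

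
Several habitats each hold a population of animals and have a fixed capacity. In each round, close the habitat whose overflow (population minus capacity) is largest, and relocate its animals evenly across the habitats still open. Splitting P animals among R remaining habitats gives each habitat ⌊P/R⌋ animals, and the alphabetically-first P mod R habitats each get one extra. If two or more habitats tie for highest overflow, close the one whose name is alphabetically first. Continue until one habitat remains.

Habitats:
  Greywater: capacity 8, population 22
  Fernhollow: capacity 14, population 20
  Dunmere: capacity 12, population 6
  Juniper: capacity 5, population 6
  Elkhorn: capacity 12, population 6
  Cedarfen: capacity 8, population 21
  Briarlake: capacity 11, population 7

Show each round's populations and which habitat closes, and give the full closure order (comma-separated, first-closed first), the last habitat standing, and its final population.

Round 1: Briarlake=7 Cedarfen=21 Dunmere=6 Elkhorn=6 Fernhollow=20 Greywater=22 Juniper=6 → close Greywater (overflow 14)
  22÷6 = 3 each, +1 to first 4
Round 2: Briarlake=11 Cedarfen=25 Dunmere=10 Elkhorn=10 Fernhollow=23 Juniper=9 → close Cedarfen (overflow 17)
  25÷5 = 5 each, +1 to first 0
Round 3: Briarlake=16 Dunmere=15 Elkhorn=15 Fernhollow=28 Juniper=14 → close Fernhollow (overflow 14)
  28÷4 = 7 each, +1 to first 0
Round 4: Briarlake=23 Dunmere=22 Elkhorn=22 Juniper=21 → close Juniper (overflow 16)
  21÷3 = 7 each, +1 to first 0
Round 5: Briarlake=30 Dunmere=29 Elkhorn=29 → close Briarlake (overflow 19)
  30÷2 = 15 each, +1 to first 0
Round 6: Dunmere=44 Elkhorn=44 → close Dunmere (overflow 32)
  44÷1 = 44 each, +1 to first 0

Closure order: Greywater, Cedarfen, Fernhollow, Juniper, Briarlake, Dunmere
Last habitat: Elkhorn with 88 animals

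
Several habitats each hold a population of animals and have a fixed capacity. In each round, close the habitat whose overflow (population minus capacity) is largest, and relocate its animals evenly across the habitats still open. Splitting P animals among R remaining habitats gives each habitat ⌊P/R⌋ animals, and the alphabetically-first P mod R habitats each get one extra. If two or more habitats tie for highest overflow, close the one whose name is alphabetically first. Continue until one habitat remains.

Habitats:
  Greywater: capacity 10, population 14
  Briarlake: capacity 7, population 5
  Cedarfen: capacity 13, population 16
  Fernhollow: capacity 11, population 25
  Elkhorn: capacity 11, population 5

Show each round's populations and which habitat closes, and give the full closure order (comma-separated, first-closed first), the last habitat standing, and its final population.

Closure order: Fernhollow, Greywater, Cedarfen, Briarlake
Last habitat: Elkhorn with 65 animals

Round 1: Briarlake=5 Cedarfen=16 Elkhorn=5 Fernhollow=25 Greywater=14 → close Fernhollow (overflow 14)
  25÷4 = 6 each, +1 to first 1
Round 2: Briarlake=12 Cedarfen=22 Elkhorn=11 Greywater=20 → close Greywater (overflow 10)
  20÷3 = 6 each, +1 to first 2
Round 3: Briarlake=19 Cedarfen=29 Elkhorn=17 → close Cedarfen (overflow 16)
  29÷2 = 14 each, +1 to first 1
Round 4: Briarlake=34 Elkhorn=31 → close Briarlake (overflow 27)
  34÷1 = 34 each, +1 to first 0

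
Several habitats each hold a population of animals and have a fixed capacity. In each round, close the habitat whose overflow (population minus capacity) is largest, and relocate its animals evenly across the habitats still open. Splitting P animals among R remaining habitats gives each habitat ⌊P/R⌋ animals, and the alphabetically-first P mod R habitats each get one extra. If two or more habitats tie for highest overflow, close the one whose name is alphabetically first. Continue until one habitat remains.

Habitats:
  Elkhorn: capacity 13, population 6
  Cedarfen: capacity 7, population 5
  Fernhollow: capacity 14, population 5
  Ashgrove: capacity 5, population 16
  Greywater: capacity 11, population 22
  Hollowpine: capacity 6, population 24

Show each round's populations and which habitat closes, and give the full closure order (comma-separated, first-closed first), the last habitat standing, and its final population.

Closure order: Hollowpine, Ashgrove, Greywater, Cedarfen, Elkhorn
Last habitat: Fernhollow with 78 animals

Round 1: Ashgrove=16 Cedarfen=5 Elkhorn=6 Fernhollow=5 Greywater=22 Hollowpine=24 → close Hollowpine (overflow 18)
  24÷5 = 4 each, +1 to first 4
Round 2: Ashgrove=21 Cedarfen=10 Elkhorn=11 Fernhollow=10 Greywater=26 → close Ashgrove (overflow 16)
  21÷4 = 5 each, +1 to first 1
Round 3: Cedarfen=16 Elkhorn=16 Fernhollow=15 Greywater=31 → close Greywater (overflow 20)
  31÷3 = 10 each, +1 to first 1
Round 4: Cedarfen=27 Elkhorn=26 Fernhollow=25 → close Cedarfen (overflow 20)
  27÷2 = 13 each, +1 to first 1
Round 5: Elkhorn=40 Fernhollow=38 → close Elkhorn (overflow 27)
  40÷1 = 40 each, +1 to first 0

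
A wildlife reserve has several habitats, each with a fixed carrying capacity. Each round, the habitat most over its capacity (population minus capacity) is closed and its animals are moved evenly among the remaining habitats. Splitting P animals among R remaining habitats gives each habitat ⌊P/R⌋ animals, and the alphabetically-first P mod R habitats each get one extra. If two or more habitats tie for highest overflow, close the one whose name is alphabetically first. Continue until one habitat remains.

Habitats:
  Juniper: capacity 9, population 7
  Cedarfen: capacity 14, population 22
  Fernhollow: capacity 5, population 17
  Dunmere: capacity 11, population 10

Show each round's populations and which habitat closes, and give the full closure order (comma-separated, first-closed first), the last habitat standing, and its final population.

Closure order: Fernhollow, Cedarfen, Dunmere
Last habitat: Juniper with 56 animals

Round 1: Cedarfen=22 Dunmere=10 Fernhollow=17 Juniper=7 → close Fernhollow (overflow 12)
  17÷3 = 5 each, +1 to first 2
Round 2: Cedarfen=28 Dunmere=16 Juniper=12 → close Cedarfen (overflow 14)
  28÷2 = 14 each, +1 to first 0
Round 3: Dunmere=30 Juniper=26 → close Dunmere (overflow 19)
  30÷1 = 30 each, +1 to first 0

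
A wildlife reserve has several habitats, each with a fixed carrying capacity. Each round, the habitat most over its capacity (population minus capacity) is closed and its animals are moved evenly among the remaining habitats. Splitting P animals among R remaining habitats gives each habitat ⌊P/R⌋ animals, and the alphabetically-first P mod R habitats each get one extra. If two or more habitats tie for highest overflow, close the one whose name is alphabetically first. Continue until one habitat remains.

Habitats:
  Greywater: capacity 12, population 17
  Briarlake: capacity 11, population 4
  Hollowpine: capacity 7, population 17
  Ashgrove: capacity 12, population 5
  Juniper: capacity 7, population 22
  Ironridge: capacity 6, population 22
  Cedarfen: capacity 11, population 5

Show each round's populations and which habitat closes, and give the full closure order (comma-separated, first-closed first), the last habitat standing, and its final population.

Closure order: Ironridge, Juniper, Hollowpine, Greywater, Ashgrove, Briarlake
Last habitat: Cedarfen with 92 animals

Round 1: Ashgrove=5 Briarlake=4 Cedarfen=5 Greywater=17 Hollowpine=17 Ironridge=22 Juniper=22 → close Ironridge (overflow 16)
  22÷6 = 3 each, +1 to first 4
Round 2: Ashgrove=9 Briarlake=8 Cedarfen=9 Greywater=21 Hollowpine=20 Juniper=25 → close Juniper (overflow 18)
  25÷5 = 5 each, +1 to first 0
Round 3: Ashgrove=14 Briarlake=13 Cedarfen=14 Greywater=26 Hollowpine=25 → close Hollowpine (overflow 18)
  25÷4 = 6 each, +1 to first 1
Round 4: Ashgrove=21 Briarlake=19 Cedarfen=20 Greywater=32 → close Greywater (overflow 20)
  32÷3 = 10 each, +1 to first 2
Round 5: Ashgrove=32 Briarlake=30 Cedarfen=30 → close Ashgrove (overflow 20)
  32÷2 = 16 each, +1 to first 0
Round 6: Briarlake=46 Cedarfen=46 → close Briarlake (overflow 35)
  46÷1 = 46 each, +1 to first 0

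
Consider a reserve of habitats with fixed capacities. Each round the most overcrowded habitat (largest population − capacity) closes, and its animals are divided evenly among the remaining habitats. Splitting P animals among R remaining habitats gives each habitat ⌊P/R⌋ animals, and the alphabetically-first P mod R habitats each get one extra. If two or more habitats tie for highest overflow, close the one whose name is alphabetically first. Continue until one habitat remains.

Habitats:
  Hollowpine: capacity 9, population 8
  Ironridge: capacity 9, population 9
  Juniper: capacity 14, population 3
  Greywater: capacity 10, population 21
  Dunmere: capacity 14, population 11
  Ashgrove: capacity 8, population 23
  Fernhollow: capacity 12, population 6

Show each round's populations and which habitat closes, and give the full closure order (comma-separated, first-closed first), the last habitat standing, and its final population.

Round 1: Ashgrove=23 Dunmere=11 Fernhollow=6 Greywater=21 Hollowpine=8 Ironridge=9 Juniper=3 → close Ashgrove (overflow 15)
  23÷6 = 3 each, +1 to first 5
Round 2: Dunmere=15 Fernhollow=10 Greywater=25 Hollowpine=12 Ironridge=13 Juniper=6 → close Greywater (overflow 15)
  25÷5 = 5 each, +1 to first 0
Round 3: Dunmere=20 Fernhollow=15 Hollowpine=17 Ironridge=18 Juniper=11 → close Ironridge (overflow 9)
  18÷4 = 4 each, +1 to first 2
Round 4: Dunmere=25 Fernhollow=20 Hollowpine=21 Juniper=15 → close Hollowpine (overflow 12)
  21÷3 = 7 each, +1 to first 0
Round 5: Dunmere=32 Fernhollow=27 Juniper=22 → close Dunmere (overflow 18)
  32÷2 = 16 each, +1 to first 0
Round 6: Fernhollow=43 Juniper=38 → close Fernhollow (overflow 31)
  43÷1 = 43 each, +1 to first 0

Closure order: Ashgrove, Greywater, Ironridge, Hollowpine, Dunmere, Fernhollow
Last habitat: Juniper with 81 animals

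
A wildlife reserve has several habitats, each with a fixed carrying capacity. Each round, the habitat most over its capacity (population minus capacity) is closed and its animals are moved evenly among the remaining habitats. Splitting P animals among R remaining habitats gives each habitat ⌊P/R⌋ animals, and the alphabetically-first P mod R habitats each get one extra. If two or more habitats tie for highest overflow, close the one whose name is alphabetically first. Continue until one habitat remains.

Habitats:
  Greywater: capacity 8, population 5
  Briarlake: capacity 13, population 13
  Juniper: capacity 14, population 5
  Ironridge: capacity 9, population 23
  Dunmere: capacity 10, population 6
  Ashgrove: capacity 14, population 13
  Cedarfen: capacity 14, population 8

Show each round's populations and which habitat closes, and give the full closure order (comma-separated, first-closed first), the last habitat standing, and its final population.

Closure order: Ironridge, Briarlake, Ashgrove, Greywater, Cedarfen, Dunmere
Last habitat: Juniper with 73 animals

Round 1: Ashgrove=13 Briarlake=13 Cedarfen=8 Dunmere=6 Greywater=5 Ironridge=23 Juniper=5 → close Ironridge (overflow 14)
  23÷6 = 3 each, +1 to first 5
Round 2: Ashgrove=17 Briarlake=17 Cedarfen=12 Dunmere=10 Greywater=9 Juniper=8 → close Briarlake (overflow 4)
  17÷5 = 3 each, +1 to first 2
Round 3: Ashgrove=21 Cedarfen=16 Dunmere=13 Greywater=12 Juniper=11 → close Ashgrove (overflow 7)
  21÷4 = 5 each, +1 to first 1
Round 4: Cedarfen=22 Dunmere=18 Greywater=17 Juniper=16 → close Greywater (overflow 9)
  17÷3 = 5 each, +1 to first 2
Round 5: Cedarfen=28 Dunmere=24 Juniper=21 → close Cedarfen (overflow 14)
  28÷2 = 14 each, +1 to first 0
Round 6: Dunmere=38 Juniper=35 → close Dunmere (overflow 28)
  38÷1 = 38 each, +1 to first 0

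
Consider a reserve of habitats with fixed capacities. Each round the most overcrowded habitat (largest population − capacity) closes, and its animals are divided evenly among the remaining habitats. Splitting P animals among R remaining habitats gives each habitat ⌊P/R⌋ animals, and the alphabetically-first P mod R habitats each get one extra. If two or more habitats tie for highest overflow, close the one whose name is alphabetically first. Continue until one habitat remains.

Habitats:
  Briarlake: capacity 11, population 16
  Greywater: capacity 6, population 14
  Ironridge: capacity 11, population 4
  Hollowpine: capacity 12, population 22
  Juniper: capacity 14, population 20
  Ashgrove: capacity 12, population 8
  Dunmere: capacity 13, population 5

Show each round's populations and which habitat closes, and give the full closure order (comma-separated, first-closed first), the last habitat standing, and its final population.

Closure order: Hollowpine, Greywater, Briarlake, Juniper, Ashgrove, Dunmere
Last habitat: Ironridge with 89 animals

Round 1: Ashgrove=8 Briarlake=16 Dunmere=5 Greywater=14 Hollowpine=22 Ironridge=4 Juniper=20 → close Hollowpine (overflow 10)
  22÷6 = 3 each, +1 to first 4
Round 2: Ashgrove=12 Briarlake=20 Dunmere=9 Greywater=18 Ironridge=7 Juniper=23 → close Greywater (overflow 12)
  18÷5 = 3 each, +1 to first 3
Round 3: Ashgrove=16 Briarlake=24 Dunmere=13 Ironridge=10 Juniper=26 → close Briarlake (overflow 13)
  24÷4 = 6 each, +1 to first 0
Round 4: Ashgrove=22 Dunmere=19 Ironridge=16 Juniper=32 → close Juniper (overflow 18)
  32÷3 = 10 each, +1 to first 2
Round 5: Ashgrove=33 Dunmere=30 Ironridge=26 → close Ashgrove (overflow 21)
  33÷2 = 16 each, +1 to first 1
Round 6: Dunmere=47 Ironridge=42 → close Dunmere (overflow 34)
  47÷1 = 47 each, +1 to first 0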